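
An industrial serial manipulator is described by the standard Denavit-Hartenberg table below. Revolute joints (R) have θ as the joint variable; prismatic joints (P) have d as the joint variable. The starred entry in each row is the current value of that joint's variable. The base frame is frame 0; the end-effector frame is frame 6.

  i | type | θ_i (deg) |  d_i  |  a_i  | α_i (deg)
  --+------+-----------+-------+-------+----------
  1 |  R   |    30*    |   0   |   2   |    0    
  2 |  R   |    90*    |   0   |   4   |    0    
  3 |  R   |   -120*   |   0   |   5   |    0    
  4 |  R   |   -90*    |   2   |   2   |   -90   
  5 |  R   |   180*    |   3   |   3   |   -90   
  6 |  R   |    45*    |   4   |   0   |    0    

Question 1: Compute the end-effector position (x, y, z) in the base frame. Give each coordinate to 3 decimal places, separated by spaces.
after link 1: o_1 = (1.7321, 1.0000, 0.0000)
after link 2: o_2 = (-0.2679, 4.4641, 0.0000)
after link 3: o_3 = (4.7321, 4.4641, 0.0000)
after link 4: o_4 = (4.7321, 2.4641, 2.0000)
after link 5: o_5 = (7.7321, 5.4641, 2.0000)
after link 6: o_6 = (7.7321, 5.4641, 6.0000)

7.732 5.464 6.000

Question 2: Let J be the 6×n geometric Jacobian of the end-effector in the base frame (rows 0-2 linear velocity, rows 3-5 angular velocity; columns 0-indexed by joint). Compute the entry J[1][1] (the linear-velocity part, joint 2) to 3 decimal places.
axis z_1 = (0.0000,0.0000,1.0000); lever o_n−o_1 = (6.0000,4.4641,6.0000)
cross product → J_v[:, 1] = (-4.4641,6.0000,0.0000)
J_ω[:, 1] = z_1
entry J[1][1] = 6.0000

6.000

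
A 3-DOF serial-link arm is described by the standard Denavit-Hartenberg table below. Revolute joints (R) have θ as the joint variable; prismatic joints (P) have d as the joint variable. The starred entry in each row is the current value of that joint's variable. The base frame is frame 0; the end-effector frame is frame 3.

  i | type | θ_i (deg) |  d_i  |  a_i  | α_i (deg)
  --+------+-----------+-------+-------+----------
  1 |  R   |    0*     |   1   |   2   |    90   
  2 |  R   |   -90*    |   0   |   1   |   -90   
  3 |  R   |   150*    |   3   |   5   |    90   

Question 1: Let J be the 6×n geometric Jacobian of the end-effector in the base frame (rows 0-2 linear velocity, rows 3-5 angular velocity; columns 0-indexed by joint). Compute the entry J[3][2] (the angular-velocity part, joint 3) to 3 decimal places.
axis z_2 = (1.0000,-0.0000,0.0000); lever o_n−o_2 = (3.0000,2.5000,4.3301)
cross product → J_v[:, 2] = (-0.0000,-4.3301,2.5000)
J_ω[:, 2] = z_2
entry J[3][2] = 1.0000

1.000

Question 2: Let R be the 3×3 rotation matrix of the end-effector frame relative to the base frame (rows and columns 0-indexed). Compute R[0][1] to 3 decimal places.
1.000

End-effector y-axis (col 1 of R) = (1.0000,-0.0000,0.0000)
R[0][1] = 1.0000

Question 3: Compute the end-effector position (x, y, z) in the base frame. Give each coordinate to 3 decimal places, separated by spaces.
after link 1: o_1 = (2.0000, 0.0000, 1.0000)
after link 2: o_2 = (2.0000, -0.0000, 0.0000)
after link 3: o_3 = (5.0000, 2.5000, 4.3301)

5.000 2.500 4.330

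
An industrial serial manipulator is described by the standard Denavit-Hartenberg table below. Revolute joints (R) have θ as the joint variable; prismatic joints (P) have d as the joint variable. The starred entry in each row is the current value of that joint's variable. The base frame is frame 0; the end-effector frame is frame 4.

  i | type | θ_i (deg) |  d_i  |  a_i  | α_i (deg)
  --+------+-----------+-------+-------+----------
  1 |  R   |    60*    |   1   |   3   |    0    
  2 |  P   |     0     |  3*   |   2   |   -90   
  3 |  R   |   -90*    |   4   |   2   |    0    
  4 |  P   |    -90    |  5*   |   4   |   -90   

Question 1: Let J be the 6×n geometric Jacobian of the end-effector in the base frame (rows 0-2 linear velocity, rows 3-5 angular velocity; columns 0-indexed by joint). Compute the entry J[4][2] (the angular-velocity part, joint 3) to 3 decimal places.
0.500

axis z_2 = (-0.8660,0.5000,0.0000); lever o_n−o_2 = (-9.7942,1.0359,2.0000)
cross product → J_v[:, 2] = (1.0000,1.7321,4.0000)
J_ω[:, 2] = z_2
entry J[4][2] = 0.5000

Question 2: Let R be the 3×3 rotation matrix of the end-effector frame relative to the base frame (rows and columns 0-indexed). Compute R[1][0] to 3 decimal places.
-0.866

End-effector x-axis (col 0 of R) = (-0.5000,-0.8660,0.0000)
R[1][0] = -0.8660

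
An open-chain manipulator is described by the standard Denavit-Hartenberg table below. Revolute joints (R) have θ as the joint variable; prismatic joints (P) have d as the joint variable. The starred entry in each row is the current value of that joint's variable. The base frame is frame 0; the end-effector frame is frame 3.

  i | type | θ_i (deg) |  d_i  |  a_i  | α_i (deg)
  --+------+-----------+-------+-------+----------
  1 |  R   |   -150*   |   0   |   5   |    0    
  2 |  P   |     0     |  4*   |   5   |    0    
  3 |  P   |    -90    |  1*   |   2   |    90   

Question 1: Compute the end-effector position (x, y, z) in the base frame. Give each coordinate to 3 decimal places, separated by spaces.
-9.660 -3.268 5.000

after link 1: o_1 = (-4.3301, -2.5000, 0.0000)
after link 2: o_2 = (-8.6603, -5.0000, 4.0000)
after link 3: o_3 = (-9.6603, -3.2679, 5.0000)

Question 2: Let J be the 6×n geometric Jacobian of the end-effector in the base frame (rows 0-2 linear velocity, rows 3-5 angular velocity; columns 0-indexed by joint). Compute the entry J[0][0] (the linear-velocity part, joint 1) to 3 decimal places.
3.268

axis z_0 = ẑ; lever o_n−o_0 = (-9.6603,-3.2679,5.0000)
cross product → J_v[:, 0] = (3.2679,-9.6603,0.0000)
J_ω[:, 0] = z_0
entry J[0][0] = 3.2679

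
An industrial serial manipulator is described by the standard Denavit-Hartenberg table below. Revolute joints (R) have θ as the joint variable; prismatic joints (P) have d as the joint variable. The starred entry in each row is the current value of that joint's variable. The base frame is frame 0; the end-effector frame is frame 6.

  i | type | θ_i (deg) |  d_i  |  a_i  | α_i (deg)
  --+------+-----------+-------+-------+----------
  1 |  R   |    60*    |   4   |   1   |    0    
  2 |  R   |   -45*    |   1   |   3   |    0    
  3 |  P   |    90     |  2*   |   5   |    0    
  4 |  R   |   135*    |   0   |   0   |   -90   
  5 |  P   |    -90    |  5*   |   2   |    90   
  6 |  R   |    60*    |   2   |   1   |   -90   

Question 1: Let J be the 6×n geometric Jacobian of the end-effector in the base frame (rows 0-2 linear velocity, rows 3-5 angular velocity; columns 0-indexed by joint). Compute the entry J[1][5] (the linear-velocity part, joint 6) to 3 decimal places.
-0.250

axis z_5 = (0.5000,0.8660,0.0000); lever o_n−o_5 = (1.7500,1.2990,0.5000)
cross product → J_v[:, 5] = (0.4330,-0.2500,-0.8660)
J_ω[:, 5] = z_5
entry J[1][5] = -0.2500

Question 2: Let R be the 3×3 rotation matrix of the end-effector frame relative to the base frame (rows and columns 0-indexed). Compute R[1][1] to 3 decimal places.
End-effector y-axis (col 1 of R) = (-0.5000,-0.8660,-0.0000)
R[1][1] = -0.8660

-0.866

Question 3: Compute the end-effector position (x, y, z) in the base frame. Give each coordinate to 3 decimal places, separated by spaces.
8.184 5.271 9.500

after link 1: o_1 = (0.5000, 0.8660, 4.0000)
after link 2: o_2 = (3.3978, 1.6425, 5.0000)
after link 3: o_3 = (2.1037, 6.4721, 7.0000)
after link 4: o_4 = (2.1037, 6.4721, 7.0000)
after link 5: o_5 = (6.4338, 3.9721, 9.0000)
after link 6: o_6 = (8.1838, 5.2711, 9.5000)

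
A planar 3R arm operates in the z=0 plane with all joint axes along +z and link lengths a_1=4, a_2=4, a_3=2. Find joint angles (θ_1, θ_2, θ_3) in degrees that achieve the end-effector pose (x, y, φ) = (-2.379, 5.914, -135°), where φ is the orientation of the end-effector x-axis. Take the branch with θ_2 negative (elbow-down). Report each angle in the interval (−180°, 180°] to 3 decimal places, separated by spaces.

wrist centre = target − a_3·(cos φ, sin φ) = (-0.9648, 7.3282)
cos θ_2 = (54.6335−4²−4²)/(2·4·4) = 0.7073; θ_2 = -44.9845° (elbow-down)
β = atan2(7.3282,-0.9648) = 97.5001°; ψ = atan2(-2.8277,6.8292) = -22.4923°
θ_1 = β − ψ = 119.9923°
θ_3 = φ − θ_1 − θ_2 = 149.9922° (wrapped to (-180°,180°])

119.992 -44.985 149.992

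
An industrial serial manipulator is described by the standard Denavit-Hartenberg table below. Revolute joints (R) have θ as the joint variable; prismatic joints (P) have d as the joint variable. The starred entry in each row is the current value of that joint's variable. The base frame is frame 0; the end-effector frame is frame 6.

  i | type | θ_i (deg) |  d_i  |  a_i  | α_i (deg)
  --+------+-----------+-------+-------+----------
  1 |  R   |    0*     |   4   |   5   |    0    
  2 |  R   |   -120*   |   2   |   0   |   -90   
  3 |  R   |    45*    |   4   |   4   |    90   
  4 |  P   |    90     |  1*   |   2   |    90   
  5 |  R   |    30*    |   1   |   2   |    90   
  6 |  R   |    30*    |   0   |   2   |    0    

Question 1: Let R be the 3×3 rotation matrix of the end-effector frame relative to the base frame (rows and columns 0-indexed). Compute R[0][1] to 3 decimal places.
-0.593

End-effector y-axis (col 1 of R) = (-0.5928,-0.1607,-0.7891)
R[0][1] = -0.5928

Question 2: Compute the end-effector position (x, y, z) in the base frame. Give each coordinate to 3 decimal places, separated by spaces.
9.861 -10.045 3.784

after link 1: o_1 = (5.0000, 0.0000, 4.0000)
after link 2: o_2 = (5.0000, 0.0000, 6.0000)
after link 3: o_3 = (7.0499, -4.4495, 3.1716)
after link 4: o_4 = (8.4284, -6.0619, 3.8787)
after link 5: o_5 = (9.2213, -8.1526, 3.8787)
after link 6: o_6 = (9.8606, -10.0453, 3.7839)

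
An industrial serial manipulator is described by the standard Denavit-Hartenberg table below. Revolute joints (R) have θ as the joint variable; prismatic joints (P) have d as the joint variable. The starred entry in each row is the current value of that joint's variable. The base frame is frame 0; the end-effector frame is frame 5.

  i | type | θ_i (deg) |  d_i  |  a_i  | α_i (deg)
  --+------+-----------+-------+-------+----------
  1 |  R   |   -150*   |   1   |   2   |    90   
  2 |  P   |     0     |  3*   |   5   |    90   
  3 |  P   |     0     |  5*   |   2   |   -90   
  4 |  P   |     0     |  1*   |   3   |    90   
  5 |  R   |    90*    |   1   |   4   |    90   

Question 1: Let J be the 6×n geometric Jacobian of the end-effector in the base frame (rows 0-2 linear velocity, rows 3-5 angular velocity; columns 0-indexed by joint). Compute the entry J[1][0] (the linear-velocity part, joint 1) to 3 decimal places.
axis z_0 = ẑ; lever o_n−o_0 = (-14.3923,0.9282,-5.0000)
cross product → J_v[:, 0] = (-0.9282,-14.3923,0.0000)
J_ω[:, 0] = z_0
entry J[1][0] = -14.3923

-14.392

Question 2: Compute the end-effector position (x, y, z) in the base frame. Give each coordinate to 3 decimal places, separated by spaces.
-14.392 0.928 -5.000

after link 1: o_1 = (-1.7321, -1.0000, 1.0000)
after link 2: o_2 = (-7.5622, -0.9019, 1.0000)
after link 3: o_3 = (-9.2942, -1.9019, -4.0000)
after link 4: o_4 = (-12.3923, -2.5359, -4.0000)
after link 5: o_5 = (-14.3923, 0.9282, -5.0000)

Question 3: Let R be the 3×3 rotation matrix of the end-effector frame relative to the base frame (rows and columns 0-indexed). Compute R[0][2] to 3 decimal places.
End-effector z-axis (col 2 of R) = (-0.8660,-0.5000,-0.0000)
R[0][2] = -0.8660

-0.866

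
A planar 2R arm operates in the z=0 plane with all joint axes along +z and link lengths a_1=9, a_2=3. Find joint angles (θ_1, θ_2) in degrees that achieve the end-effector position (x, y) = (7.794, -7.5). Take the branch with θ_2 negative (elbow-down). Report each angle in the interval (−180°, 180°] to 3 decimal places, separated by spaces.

cos θ_2 = (116.9964−9²−3²)/(2·9·3) = 0.4999; θ_2 = -60.0044° (elbow-down)
β = atan2(-7.5000,7.7940) = -43.8987°; ψ = atan2(-2.5982,10.4998) = -13.8987°
θ_1 = β − ψ = -30.0000°

-30.000 -60.004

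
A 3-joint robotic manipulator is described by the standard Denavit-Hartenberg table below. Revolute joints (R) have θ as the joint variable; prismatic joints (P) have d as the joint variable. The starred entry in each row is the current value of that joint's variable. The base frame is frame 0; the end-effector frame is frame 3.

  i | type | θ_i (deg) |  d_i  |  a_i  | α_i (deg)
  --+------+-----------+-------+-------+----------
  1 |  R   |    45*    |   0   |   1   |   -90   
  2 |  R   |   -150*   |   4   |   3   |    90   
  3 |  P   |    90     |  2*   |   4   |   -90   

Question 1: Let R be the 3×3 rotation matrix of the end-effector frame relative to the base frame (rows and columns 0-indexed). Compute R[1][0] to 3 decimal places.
End-effector x-axis (col 0 of R) = (-0.7071,0.7071,0.0000)
R[1][0] = 0.7071

0.707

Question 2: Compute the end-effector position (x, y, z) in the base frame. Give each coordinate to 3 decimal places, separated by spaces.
-7.494 3.820 -0.232

after link 1: o_1 = (0.7071, 0.7071, 0.0000)
after link 2: o_2 = (-3.9584, 1.6984, 1.5000)
after link 3: o_3 = (-7.4940, 3.8197, -0.2321)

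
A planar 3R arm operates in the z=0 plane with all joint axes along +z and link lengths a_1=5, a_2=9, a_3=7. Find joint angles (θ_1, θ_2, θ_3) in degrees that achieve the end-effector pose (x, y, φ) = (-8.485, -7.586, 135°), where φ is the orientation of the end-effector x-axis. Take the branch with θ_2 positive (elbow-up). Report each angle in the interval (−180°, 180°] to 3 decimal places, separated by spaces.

-134.997 44.997 -135.000

wrist centre = target − a_3·(cos φ, sin φ) = (-3.5353, -12.5357)
cos θ_2 = (169.6430−5²−9²)/(2·5·9) = 0.7071; θ_2 = 44.9970° (elbow-up)
β = atan2(-12.5357,-3.5353) = -105.7492°; ψ = atan2(6.3636,11.3643) = 29.2474°
θ_1 = β − ψ = -134.9965°
θ_3 = φ − θ_1 − θ_2 = -135.0004° (wrapped to (-180°,180°])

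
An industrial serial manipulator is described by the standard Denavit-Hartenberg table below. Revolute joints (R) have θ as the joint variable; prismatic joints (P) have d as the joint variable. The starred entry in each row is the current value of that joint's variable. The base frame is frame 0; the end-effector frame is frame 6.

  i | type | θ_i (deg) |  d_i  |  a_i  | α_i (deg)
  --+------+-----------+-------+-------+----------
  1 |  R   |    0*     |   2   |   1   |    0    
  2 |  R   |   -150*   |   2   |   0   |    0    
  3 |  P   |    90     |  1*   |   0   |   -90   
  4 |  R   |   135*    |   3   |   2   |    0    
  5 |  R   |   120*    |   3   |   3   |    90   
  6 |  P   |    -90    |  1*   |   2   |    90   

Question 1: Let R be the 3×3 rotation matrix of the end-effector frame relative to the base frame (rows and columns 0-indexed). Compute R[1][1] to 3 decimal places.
0.837

End-effector y-axis (col 1 of R) = (-0.4830,0.8365,-0.2588)
R[1][1] = 0.8365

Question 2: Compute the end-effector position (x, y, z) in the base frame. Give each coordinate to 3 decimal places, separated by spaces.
2.886 4.734 6.225

after link 1: o_1 = (1.0000, 0.0000, 2.0000)
after link 2: o_2 = (1.0000, 0.0000, 4.0000)
after link 3: o_3 = (1.0000, 0.0000, 5.0000)
after link 4: o_4 = (2.8910, 2.7247, 3.5858)
after link 5: o_5 = (5.1008, 4.8972, 6.4836)
after link 6: o_6 = (2.8858, 4.7337, 6.2247)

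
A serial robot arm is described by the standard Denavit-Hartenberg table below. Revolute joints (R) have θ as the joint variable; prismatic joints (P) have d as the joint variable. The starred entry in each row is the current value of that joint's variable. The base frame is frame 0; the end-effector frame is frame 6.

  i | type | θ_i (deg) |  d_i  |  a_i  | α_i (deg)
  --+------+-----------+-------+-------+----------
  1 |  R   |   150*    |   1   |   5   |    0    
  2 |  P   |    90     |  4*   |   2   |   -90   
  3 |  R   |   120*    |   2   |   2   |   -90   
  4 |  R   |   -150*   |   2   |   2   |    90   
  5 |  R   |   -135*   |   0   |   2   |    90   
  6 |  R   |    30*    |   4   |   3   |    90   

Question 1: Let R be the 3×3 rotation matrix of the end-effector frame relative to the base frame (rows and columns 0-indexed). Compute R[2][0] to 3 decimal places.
End-effector x-axis (col 0 of R) = (-0.8352,0.0317,-0.5490)
R[2][0] = -0.5490

-0.549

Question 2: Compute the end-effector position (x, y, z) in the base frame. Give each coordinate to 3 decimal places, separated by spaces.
after link 1: o_1 = (-4.3301, 2.5000, 1.0000)
after link 2: o_2 = (-5.3301, 0.7679, 5.0000)
after link 3: o_3 = (-3.0981, 0.6340, 3.2679)
after link 4: o_4 = (-1.7990, 0.8840, 5.7679)
after link 5: o_5 = (-2.7176, 0.7072, 4.0002)
after link 6: o_6 = (-4.6110, 4.6914, 1.6462)

-4.611 4.691 1.646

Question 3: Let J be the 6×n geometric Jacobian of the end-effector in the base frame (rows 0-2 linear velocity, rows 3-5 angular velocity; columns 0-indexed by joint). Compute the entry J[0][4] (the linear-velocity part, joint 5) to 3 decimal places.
axis z_4 = (-0.8750,0.2165,0.4330); lever o_n−o_4 = (-2.8119,3.8074,-4.1218)
cross product → J_v[:, 4] = (-2.5411,-4.8241,-2.7227)
J_ω[:, 4] = z_4
entry J[0][4] = -2.5411

-2.541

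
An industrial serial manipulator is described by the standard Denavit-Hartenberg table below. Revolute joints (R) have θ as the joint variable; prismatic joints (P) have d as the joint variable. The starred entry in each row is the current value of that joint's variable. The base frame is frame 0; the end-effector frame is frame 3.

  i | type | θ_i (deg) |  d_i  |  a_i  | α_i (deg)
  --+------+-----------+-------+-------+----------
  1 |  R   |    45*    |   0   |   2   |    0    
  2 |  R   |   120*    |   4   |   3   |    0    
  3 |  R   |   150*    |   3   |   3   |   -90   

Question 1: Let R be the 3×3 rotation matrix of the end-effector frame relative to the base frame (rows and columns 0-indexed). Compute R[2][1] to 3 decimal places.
-1.000

End-effector y-axis (col 1 of R) = (0.0000,0.0000,-1.0000)
R[2][1] = -1.0000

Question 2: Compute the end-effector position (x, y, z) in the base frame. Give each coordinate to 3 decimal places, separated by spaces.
0.638 0.069 7.000

after link 1: o_1 = (1.4142, 1.4142, 0.0000)
after link 2: o_2 = (-1.4836, 2.1907, 4.0000)
after link 3: o_3 = (0.6378, 0.0694, 7.0000)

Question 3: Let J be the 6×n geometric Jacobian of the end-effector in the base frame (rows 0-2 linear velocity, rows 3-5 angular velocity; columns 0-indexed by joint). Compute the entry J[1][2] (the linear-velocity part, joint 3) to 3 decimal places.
2.121

axis z_2 = (0.0000,0.0000,1.0000); lever o_n−o_2 = (2.1213,-2.1213,3.0000)
cross product → J_v[:, 2] = (2.1213,2.1213,-0.0000)
J_ω[:, 2] = z_2
entry J[1][2] = 2.1213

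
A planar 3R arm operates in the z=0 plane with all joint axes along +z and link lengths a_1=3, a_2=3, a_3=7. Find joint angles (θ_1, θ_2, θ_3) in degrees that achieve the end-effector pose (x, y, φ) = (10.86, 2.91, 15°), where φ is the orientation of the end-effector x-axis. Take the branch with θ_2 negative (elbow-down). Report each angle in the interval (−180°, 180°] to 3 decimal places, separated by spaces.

wrist centre = target − a_3·(cos φ, sin φ) = (4.0985, 1.0983)
cos θ_2 = (18.0040−3²−3²)/(2·3·3) = 0.0002; θ_2 = -89.9871° (elbow-down)
β = atan2(1.0983,4.0985) = 15.0009°; ψ = atan2(-3.0000,3.0007) = -44.9936°
θ_1 = β − ψ = 59.9945°
θ_3 = φ − θ_1 − θ_2 = 44.9926° (wrapped to (-180°,180°])

59.994 -89.987 44.993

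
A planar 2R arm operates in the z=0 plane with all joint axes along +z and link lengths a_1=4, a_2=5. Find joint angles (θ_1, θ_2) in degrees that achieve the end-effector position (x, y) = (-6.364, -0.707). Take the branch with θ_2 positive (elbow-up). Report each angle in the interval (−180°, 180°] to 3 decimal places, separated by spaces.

134.999 90.000

cos θ_2 = (41.0003−4²−5²)/(2·4·5) = 0.0000; θ_2 = 89.9995° (elbow-up)
β = atan2(-0.7070,-6.3640) = -173.6608°; ψ = atan2(5.0000,4.0000) = 51.3399°
θ_1 = β − ψ = -225.0007°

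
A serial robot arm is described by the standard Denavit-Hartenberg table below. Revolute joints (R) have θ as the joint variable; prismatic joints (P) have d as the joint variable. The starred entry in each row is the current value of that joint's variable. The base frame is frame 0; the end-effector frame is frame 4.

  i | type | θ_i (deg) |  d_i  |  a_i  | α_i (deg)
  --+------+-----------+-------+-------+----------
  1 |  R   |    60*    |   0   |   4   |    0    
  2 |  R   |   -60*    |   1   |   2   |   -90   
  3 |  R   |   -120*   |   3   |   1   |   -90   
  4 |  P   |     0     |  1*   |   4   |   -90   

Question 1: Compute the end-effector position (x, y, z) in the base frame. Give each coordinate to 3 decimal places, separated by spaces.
2.366 6.464 5.830

after link 1: o_1 = (2.0000, 3.4641, 0.0000)
after link 2: o_2 = (4.0000, 3.4641, 1.0000)
after link 3: o_3 = (3.5000, 6.4641, 1.8660)
after link 4: o_4 = (2.3660, 6.4641, 5.8301)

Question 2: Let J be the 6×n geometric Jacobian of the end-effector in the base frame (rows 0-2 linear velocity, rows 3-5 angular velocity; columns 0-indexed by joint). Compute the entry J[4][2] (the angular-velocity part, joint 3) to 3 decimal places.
1.000

axis z_2 = (0.0000,1.0000,0.0000); lever o_n−o_2 = (-1.6340,3.0000,4.8301)
cross product → J_v[:, 2] = (4.8301,-0.0000,1.6340)
J_ω[:, 2] = z_2
entry J[4][2] = 1.0000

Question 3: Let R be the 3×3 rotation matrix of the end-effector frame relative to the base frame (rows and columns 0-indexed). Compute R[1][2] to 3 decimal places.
End-effector z-axis (col 2 of R) = (0.0000,-1.0000,-0.0000)
R[1][2] = -1.0000

-1.000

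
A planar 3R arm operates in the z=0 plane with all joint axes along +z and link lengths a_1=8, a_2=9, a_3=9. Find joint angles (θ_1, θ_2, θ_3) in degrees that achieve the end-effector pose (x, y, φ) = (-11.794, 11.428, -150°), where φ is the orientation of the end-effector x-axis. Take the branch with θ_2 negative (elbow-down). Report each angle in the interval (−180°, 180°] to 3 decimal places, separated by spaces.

wrist centre = target − a_3·(cos φ, sin φ) = (-3.9998, 15.9280)
cos θ_2 = (269.6994−8²−9²)/(2·8·9) = 0.8660; θ_2 = -30.0066° (elbow-down)
β = atan2(15.9280,-3.9998) = 104.0964°; ψ = atan2(-4.5009,15.7937) = -15.9065°
θ_1 = β − ψ = 120.0029°
θ_3 = φ − θ_1 − θ_2 = 120.0037° (wrapped to (-180°,180°])

120.003 -30.007 120.004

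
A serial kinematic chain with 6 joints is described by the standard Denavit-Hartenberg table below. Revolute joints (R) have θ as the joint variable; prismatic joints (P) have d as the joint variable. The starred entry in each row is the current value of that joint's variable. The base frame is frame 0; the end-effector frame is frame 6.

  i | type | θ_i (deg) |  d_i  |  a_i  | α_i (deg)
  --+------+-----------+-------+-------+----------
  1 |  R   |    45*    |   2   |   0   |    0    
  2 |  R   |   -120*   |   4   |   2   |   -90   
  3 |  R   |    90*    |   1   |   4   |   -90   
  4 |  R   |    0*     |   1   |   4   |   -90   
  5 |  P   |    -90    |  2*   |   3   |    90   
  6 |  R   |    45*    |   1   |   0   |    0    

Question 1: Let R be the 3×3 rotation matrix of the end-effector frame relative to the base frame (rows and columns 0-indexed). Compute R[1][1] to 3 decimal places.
-0.866

End-effector y-axis (col 1 of R) = (-0.5000,-0.8660,-0.0000)
R[1][1] = -0.8660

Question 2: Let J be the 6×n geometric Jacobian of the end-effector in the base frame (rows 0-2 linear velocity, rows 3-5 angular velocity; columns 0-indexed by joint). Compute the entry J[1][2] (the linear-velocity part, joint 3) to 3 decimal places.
axis z_2 = (0.9659,0.2588,0.0000); lever o_n−o_2 = (-2.0012,3.6049,-7.0000)
cross product → J_v[:, 2] = (-1.8117,6.7615,4.0000)
J_ω[:, 2] = z_2
entry J[1][2] = 6.7615

6.761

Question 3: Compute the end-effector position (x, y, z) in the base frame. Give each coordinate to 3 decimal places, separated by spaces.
-1.484 1.673 -1.000

after link 1: o_1 = (0.0000, 0.0000, 2.0000)
after link 2: o_2 = (0.5176, -1.9319, 6.0000)
after link 3: o_3 = (1.4836, -1.6730, 2.0000)
after link 4: o_4 = (1.2247, -0.7071, -2.0000)
after link 5: o_5 = (-1.4836, 1.6730, -2.0000)
after link 6: o_6 = (-1.4836, 1.6730, -1.0000)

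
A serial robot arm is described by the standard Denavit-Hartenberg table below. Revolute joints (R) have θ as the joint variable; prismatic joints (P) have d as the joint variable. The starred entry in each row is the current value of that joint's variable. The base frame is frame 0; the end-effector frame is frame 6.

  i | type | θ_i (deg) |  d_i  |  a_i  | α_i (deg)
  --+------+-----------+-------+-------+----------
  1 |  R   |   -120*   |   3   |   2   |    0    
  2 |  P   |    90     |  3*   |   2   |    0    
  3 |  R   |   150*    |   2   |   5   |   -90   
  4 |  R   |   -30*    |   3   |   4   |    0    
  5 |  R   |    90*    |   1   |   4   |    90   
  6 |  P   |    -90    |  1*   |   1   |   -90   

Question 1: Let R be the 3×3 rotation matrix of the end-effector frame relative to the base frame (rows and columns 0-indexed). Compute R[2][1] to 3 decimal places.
End-effector y-axis (col 1 of R) = (0.4330,-0.7500,-0.5000)
R[2][1] = -0.5000

-0.500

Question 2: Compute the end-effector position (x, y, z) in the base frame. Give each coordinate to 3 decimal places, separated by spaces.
-7.531 5.580 7.036

after link 1: o_1 = (-1.0000, -1.7321, 3.0000)
after link 2: o_2 = (0.7321, -2.7321, 6.0000)
after link 3: o_3 = (-1.7679, 1.5981, 8.0000)
after link 4: o_4 = (-6.0981, 3.0981, 10.0000)
after link 5: o_5 = (-7.9641, 4.3301, 6.5359)
after link 6: o_6 = (-7.5311, 5.5801, 7.0359)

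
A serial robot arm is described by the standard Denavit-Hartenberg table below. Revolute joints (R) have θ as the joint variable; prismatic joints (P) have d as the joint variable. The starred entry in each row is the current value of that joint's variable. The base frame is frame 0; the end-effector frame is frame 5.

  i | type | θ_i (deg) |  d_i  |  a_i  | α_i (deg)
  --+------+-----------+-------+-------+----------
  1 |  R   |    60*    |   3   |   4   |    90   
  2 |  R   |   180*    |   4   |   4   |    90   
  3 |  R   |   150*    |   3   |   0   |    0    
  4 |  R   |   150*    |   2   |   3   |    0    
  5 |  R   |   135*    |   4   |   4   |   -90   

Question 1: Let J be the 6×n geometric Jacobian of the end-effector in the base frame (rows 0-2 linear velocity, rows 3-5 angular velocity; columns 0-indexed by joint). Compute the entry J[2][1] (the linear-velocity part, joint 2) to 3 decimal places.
-6.535

axis z_1 = (0.8660,-0.5000,0.0000); lever o_n−o_1 = (1.2925,-8.2925,9.0000)
cross product → J_v[:, 1] = (-4.5000,-7.7942,-6.5353)
J_ω[:, 1] = z_1
entry J[2][1] = -6.5353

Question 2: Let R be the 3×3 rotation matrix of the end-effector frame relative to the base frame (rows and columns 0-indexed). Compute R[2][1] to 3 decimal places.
-1.000

End-effector y-axis (col 1 of R) = (-0.0000,-0.0000,-1.0000)
R[2][1] = -1.0000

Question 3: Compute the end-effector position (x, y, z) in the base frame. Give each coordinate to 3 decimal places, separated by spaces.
3.293 -4.828 12.000

after link 1: o_1 = (2.0000, 3.4641, 3.0000)
after link 2: o_2 = (3.4641, -2.0000, 3.0000)
after link 3: o_3 = (3.4641, -2.0000, 6.0000)
after link 4: o_4 = (0.4641, -2.0000, 8.0000)
after link 5: o_5 = (3.2925, -4.8284, 12.0000)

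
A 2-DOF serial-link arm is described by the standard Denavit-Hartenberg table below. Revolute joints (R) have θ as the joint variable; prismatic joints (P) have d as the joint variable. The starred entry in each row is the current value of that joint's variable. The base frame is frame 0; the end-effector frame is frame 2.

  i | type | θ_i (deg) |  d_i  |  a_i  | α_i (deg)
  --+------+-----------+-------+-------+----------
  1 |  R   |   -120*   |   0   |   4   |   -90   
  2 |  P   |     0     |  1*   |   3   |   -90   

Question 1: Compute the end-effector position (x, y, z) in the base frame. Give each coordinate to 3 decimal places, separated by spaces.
-2.634 -6.562 0.000

after link 1: o_1 = (-2.0000, -3.4641, 0.0000)
after link 2: o_2 = (-2.6340, -6.5622, 0.0000)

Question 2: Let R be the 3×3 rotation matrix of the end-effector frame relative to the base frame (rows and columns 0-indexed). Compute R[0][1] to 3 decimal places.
End-effector y-axis (col 1 of R) = (-0.8660,0.5000,-0.0000)
R[0][1] = -0.8660

-0.866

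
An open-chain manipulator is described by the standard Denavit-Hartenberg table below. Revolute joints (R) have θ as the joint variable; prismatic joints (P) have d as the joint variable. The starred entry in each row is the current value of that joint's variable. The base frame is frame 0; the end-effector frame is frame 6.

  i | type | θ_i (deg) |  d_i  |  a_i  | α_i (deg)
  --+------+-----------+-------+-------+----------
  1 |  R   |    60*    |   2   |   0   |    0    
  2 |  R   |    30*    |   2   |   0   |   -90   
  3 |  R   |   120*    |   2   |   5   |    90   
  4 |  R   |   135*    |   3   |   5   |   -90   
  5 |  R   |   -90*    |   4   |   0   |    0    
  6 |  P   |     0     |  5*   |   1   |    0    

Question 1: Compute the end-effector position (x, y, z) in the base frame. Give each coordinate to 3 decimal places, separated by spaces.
0.828 5.914 6.243

after link 1: o_1 = (0.0000, 0.0000, 2.0000)
after link 2: o_2 = (0.0000, 0.0000, 4.0000)
after link 3: o_3 = (-2.0000, -2.5000, -0.3301)
after link 4: o_4 = (-5.5355, 1.8658, 1.2317)
after link 5: o_5 = (-2.7071, 3.2801, 3.6812)
after link 6: o_6 = (0.8284, 5.9138, 6.2431)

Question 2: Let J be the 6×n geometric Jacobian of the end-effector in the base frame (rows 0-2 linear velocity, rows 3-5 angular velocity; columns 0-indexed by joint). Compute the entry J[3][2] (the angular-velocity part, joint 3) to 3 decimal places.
axis z_2 = (-1.0000,0.0000,0.0000); lever o_n−o_2 = (0.8284,5.9138,2.2431)
cross product → J_v[:, 2] = (0.0000,2.2431,-5.9138)
J_ω[:, 2] = z_2
entry J[3][2] = -1.0000

-1.000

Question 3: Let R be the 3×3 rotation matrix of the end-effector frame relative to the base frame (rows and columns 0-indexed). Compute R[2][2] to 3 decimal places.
End-effector z-axis (col 2 of R) = (0.7071,0.3536,0.6124)
R[2][2] = 0.6124

0.612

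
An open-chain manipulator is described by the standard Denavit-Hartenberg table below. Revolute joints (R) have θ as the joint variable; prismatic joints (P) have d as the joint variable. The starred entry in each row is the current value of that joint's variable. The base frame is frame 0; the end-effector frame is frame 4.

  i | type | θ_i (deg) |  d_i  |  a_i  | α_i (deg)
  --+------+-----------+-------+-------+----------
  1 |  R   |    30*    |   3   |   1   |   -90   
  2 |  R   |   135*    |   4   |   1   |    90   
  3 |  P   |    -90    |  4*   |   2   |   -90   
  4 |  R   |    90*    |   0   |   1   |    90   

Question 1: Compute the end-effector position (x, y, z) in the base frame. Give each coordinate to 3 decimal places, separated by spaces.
after link 1: o_1 = (0.8660, 0.5000, 3.0000)
after link 2: o_2 = (-1.7463, 3.6105, 2.2929)
after link 3: o_3 = (1.7031, 3.2927, -0.5355)
after link 4: o_4 = (1.0908, 2.9392, 0.1716)

1.091 2.939 0.172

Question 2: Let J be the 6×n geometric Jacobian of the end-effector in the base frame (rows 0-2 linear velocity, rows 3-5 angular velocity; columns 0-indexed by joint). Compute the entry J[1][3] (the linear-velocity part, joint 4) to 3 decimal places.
axis z_3 = (-0.6124,-0.3536,-0.7071); lever o_n−o_3 = (-0.6124,-0.3536,0.7071)
cross product → J_v[:, 3] = (-0.5000,0.8660,0.0000)
J_ω[:, 3] = z_3
entry J[1][3] = 0.8660

0.866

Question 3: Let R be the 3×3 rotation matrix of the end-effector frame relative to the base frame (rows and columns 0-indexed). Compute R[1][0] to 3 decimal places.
-0.354

End-effector x-axis (col 0 of R) = (-0.6124,-0.3536,0.7071)
R[1][0] = -0.3536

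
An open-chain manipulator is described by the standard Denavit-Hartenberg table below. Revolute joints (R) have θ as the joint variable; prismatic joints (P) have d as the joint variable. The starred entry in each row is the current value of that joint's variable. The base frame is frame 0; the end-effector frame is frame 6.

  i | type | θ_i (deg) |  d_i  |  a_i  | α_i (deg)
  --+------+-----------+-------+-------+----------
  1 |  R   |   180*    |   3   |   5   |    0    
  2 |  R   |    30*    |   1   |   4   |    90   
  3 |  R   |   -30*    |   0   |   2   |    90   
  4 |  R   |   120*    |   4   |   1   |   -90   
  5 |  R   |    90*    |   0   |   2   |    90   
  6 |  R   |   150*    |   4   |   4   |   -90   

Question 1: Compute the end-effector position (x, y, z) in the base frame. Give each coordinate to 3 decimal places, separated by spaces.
after link 1: o_1 = (-5.0000, 0.0000, 3.0000)
after link 2: o_2 = (-8.4641, -2.0000, 4.0000)
after link 3: o_3 = (-9.9641, -2.8660, 3.0000)
after link 4: o_4 = (-8.2901, -0.8995, -0.2141)
after link 5: o_5 = (-9.1561, -1.3995, 1.5179)
after link 6: o_6 = (-6.0891, 3.2165, 0.3840)

-6.089 3.217 0.384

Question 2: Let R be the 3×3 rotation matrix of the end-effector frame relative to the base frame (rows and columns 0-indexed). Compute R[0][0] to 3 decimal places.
End-effector x-axis (col 0 of R) = (0.8248,0.1875,-0.5335)
R[0][0] = 0.8248

0.825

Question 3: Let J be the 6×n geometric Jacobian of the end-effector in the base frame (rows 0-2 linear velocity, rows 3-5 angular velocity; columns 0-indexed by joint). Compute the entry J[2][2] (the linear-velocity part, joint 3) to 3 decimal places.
axis z_2 = (-0.5000,0.8660,0.0000); lever o_n−o_2 = (2.3750,5.2165,-3.6160)
cross product → J_v[:, 2] = (-3.1316,-1.8080,-4.6651)
J_ω[:, 2] = z_2
entry J[2][2] = -4.6651

-4.665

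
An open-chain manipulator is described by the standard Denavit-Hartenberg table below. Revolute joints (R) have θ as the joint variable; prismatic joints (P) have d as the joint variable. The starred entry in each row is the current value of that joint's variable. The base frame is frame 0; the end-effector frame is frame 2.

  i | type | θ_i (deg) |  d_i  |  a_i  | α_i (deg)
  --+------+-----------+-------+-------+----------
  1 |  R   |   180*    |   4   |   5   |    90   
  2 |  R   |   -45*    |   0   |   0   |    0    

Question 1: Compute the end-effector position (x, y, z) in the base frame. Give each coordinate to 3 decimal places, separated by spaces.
-5.000 0.000 4.000

after link 1: o_1 = (-5.0000, 0.0000, 4.0000)
after link 2: o_2 = (-5.0000, 0.0000, 4.0000)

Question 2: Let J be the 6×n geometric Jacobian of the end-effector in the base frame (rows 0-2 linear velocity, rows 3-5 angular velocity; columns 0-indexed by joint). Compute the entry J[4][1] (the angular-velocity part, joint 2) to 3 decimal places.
1.000

axis z_1 = (0.0000,1.0000,0.0000); lever o_n−o_1 = (0.0000,0.0000,0.0000)
cross product → J_v[:, 1] = (0.0000,0.0000,0.0000)
J_ω[:, 1] = z_1
entry J[4][1] = 1.0000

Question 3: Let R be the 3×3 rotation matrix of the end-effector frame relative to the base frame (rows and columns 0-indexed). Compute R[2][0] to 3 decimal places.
End-effector x-axis (col 0 of R) = (-0.7071,0.0000,-0.7071)
R[2][0] = -0.7071

-0.707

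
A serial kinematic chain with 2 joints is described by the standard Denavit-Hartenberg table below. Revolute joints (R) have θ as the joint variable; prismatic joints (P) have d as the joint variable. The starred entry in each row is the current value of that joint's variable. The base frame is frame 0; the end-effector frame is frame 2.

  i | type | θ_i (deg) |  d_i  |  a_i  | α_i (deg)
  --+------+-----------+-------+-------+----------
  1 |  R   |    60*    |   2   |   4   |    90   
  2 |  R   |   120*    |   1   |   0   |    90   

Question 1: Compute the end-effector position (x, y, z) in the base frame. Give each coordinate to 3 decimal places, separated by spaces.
after link 1: o_1 = (2.0000, 3.4641, 2.0000)
after link 2: o_2 = (2.8660, 2.9641, 2.0000)

2.866 2.964 2.000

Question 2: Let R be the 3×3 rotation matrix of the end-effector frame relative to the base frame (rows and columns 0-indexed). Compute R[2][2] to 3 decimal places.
0.500

End-effector z-axis (col 2 of R) = (0.4330,0.7500,0.5000)
R[2][2] = 0.5000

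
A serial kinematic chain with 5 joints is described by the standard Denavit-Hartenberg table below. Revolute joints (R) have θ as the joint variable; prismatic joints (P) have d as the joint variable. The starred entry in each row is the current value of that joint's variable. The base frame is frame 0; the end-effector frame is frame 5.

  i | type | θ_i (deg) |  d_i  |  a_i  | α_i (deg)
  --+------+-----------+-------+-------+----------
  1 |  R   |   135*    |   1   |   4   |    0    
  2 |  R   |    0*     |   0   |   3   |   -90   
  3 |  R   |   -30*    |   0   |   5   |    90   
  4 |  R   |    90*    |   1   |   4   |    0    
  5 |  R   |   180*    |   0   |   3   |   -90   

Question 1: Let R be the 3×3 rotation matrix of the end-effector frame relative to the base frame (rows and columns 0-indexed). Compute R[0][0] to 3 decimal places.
End-effector x-axis (col 0 of R) = (0.7071,0.7071,-0.0000)
R[0][0] = 0.7071

0.707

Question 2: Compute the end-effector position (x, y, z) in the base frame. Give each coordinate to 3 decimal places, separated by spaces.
after link 1: o_1 = (-2.8284, 2.8284, 1.0000)
after link 2: o_2 = (-4.9497, 4.9497, 1.0000)
after link 3: o_3 = (-8.0116, 8.0116, 3.5000)
after link 4: o_4 = (-10.4865, 4.8296, 4.3660)
after link 5: o_5 = (-8.3652, 6.9509, 4.3660)

-8.365 6.951 4.366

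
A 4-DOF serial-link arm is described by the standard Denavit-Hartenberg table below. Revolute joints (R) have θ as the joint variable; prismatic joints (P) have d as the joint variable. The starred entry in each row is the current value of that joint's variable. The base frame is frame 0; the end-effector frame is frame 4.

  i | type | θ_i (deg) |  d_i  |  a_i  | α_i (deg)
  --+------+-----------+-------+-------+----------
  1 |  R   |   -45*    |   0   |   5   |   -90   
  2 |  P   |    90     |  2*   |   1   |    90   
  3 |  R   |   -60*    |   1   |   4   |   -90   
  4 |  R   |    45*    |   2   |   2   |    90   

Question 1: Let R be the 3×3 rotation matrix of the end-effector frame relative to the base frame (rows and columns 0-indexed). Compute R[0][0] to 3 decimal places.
-0.933

End-effector x-axis (col 0 of R) = (-0.9330,0.0670,-0.3536)
R[0][0] = -0.9330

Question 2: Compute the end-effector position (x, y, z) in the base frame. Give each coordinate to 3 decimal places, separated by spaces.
2.048 -4.437 -5.439

after link 1: o_1 = (3.5355, -3.5355, 0.0000)
after link 2: o_2 = (4.9497, -2.1213, -1.0000)
after link 3: o_3 = (3.2074, -5.2779, -3.0000)
after link 4: o_4 = (2.0484, -4.4368, -5.4392)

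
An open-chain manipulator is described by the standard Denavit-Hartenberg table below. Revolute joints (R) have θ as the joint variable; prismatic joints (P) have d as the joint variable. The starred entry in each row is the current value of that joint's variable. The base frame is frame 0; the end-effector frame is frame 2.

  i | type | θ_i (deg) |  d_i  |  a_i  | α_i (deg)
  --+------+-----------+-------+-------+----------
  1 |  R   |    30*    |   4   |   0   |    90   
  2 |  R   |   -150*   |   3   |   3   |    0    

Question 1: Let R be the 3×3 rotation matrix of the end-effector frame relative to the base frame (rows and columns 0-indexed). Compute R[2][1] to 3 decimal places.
End-effector y-axis (col 1 of R) = (0.4330,0.2500,-0.8660)
R[2][1] = -0.8660

-0.866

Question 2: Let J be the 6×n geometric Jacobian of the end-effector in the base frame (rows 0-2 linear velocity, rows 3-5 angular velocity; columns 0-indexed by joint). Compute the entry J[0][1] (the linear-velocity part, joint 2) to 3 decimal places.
1.299

axis z_1 = (0.5000,-0.8660,0.0000); lever o_n−o_1 = (-0.7500,-3.8971,-1.5000)
cross product → J_v[:, 1] = (1.2990,0.7500,-2.5981)
J_ω[:, 1] = z_1
entry J[0][1] = 1.2990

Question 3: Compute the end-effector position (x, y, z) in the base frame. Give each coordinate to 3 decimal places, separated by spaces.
-0.750 -3.897 2.500

after link 1: o_1 = (0.0000, 0.0000, 4.0000)
after link 2: o_2 = (-0.7500, -3.8971, 2.5000)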